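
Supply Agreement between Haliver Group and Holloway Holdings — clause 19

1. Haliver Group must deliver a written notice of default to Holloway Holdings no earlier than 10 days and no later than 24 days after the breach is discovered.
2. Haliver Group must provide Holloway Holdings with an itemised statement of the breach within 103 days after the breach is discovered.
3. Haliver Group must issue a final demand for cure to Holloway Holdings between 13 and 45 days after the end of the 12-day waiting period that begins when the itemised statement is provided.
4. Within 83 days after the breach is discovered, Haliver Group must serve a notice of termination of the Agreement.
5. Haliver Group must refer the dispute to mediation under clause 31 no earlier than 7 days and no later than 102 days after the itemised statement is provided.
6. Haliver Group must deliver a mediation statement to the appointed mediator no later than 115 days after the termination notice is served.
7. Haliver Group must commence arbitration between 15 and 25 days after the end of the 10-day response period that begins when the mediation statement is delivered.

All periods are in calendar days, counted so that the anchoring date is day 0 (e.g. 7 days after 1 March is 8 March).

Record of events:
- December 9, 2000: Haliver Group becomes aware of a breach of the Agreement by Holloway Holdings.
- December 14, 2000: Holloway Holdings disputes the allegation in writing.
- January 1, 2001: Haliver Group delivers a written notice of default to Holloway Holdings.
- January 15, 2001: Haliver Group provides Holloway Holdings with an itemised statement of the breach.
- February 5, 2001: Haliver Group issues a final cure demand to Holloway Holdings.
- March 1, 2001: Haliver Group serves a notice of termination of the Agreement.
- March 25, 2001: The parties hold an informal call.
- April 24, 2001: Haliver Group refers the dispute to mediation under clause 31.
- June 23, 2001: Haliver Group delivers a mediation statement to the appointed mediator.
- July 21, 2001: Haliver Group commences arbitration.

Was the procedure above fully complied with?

Step 1: the window is 10–24 days after December 9, 2000 (when the breach is discovered), so December 19, 2000 through January 2, 2001; done January 1, 2001 — within the window.
Step 2: 103 days after December 9, 2000 (when the breach is discovered) is March 22, 2001; January 15, 2001 is within that limit.
Step 3: the window is 13–45 days after January 27, 2001 (end of the 12-day waiting period, which began when the itemised statement is provided on January 15, 2001), so February 9, 2001 through March 13, 2001; done February 5, 2001 — 4 days before the window opened.

No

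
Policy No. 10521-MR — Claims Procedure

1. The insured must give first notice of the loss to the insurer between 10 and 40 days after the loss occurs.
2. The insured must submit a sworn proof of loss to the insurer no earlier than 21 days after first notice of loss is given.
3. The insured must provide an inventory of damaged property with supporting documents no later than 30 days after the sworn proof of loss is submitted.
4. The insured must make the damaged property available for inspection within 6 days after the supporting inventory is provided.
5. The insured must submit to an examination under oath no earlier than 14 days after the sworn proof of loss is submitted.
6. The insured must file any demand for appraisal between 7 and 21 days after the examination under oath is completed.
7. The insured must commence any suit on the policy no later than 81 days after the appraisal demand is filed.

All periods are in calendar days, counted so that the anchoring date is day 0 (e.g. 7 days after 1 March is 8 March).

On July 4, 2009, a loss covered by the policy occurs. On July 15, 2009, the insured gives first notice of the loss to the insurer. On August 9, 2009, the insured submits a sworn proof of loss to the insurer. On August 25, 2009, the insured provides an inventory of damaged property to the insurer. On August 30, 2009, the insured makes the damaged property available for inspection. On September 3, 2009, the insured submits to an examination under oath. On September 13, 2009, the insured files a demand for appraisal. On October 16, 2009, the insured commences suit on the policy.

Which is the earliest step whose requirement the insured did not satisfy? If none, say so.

(1) the permitted window runs from July 4, 2009 + 10 = July 14, 2009 to July 4, 2009 + 40 = August 13, 2009; done July 15, 2009, which is between those dates.
(2) permitted from July 15, 2009 + 21 days = August 5, 2009 onward; done August 9, 2009 — permitted.
(3) due by August 9, 2009 + 30 days = September 8, 2009; completed August 25, 2009, before the deadline.
(4) due by August 25, 2009 + 6 days = August 31, 2009; done August 30, 2009 — timely.
(5) permitted from August 9, 2009 + 14 days = August 23, 2009 onward; September 3, 2009 is on or after that date.
(6) the permitted window runs from September 3, 2009 + 7 = September 10, 2009 to September 3, 2009 + 21 = September 24, 2009; done September 13, 2009 — within the window.
(7) due by September 13, 2009 + 81 days = December 3, 2009; done October 16, 2009 — timely.

None — every step was satisfied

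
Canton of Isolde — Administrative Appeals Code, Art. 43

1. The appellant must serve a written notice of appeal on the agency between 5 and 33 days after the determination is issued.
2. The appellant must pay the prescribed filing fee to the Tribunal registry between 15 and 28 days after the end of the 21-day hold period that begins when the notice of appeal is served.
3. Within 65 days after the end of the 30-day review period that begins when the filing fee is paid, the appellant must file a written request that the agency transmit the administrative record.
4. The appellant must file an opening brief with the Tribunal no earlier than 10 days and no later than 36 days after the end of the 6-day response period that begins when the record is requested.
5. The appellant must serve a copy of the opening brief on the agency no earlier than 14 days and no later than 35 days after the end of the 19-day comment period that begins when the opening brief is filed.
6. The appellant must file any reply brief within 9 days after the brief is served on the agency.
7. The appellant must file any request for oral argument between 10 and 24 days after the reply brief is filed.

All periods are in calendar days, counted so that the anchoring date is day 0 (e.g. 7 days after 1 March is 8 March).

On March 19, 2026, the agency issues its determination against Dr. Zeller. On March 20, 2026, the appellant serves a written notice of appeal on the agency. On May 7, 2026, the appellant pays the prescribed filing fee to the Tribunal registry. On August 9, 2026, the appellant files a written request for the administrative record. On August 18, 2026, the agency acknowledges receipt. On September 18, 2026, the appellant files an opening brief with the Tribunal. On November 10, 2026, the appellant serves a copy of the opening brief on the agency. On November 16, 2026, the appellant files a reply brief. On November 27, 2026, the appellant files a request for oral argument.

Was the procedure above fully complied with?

Step 1 — 5 and 33 days from March 19, 2026 (when the determination is issued) are March 24, 2026 and April 21, 2026 respectively; March 20, 2026 is 4 days too early.
Later steps need not be reached.

No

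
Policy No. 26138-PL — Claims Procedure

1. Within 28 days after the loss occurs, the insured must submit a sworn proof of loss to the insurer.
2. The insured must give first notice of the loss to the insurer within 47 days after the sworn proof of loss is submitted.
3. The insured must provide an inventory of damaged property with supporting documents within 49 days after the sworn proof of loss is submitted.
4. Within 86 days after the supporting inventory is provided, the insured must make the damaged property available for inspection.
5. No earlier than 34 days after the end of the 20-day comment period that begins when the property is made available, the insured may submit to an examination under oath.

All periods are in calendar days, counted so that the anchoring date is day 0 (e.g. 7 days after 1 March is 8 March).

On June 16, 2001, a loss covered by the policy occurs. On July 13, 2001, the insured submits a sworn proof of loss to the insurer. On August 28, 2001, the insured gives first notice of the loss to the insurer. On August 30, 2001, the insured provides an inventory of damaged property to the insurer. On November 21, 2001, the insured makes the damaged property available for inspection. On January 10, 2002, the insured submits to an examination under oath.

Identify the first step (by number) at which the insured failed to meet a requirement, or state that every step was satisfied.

Step 1 — counting 28 days from June 16, 2001 (when the loss occurs) gives a deadline of July 14, 2001; July 13, 2001 is within that limit.
Step 2 — counting 47 days from July 13, 2001 (when the sworn proof of loss is submitted) gives a deadline of August 29, 2001; completed August 28, 2001, before the deadline.
Step 3 — counting 49 days from July 13, 2001 (when the sworn proof of loss is submitted) gives a deadline of August 31, 2001; completed August 30, 2001, before the deadline.
Step 4 — counting 86 days from August 30, 2001 (when the supporting inventory is provided) gives a deadline of November 24, 2001; done November 21, 2001 — timely.
Step 5 — must wait 34 days from December 11, 2001 (end of the 20-day comment period, which began when the property is made available on November 21, 2001), so not before January 14, 2002; January 10, 2002 is 4 days before the earliest permitted date.
Later steps need not be reached.

Step 5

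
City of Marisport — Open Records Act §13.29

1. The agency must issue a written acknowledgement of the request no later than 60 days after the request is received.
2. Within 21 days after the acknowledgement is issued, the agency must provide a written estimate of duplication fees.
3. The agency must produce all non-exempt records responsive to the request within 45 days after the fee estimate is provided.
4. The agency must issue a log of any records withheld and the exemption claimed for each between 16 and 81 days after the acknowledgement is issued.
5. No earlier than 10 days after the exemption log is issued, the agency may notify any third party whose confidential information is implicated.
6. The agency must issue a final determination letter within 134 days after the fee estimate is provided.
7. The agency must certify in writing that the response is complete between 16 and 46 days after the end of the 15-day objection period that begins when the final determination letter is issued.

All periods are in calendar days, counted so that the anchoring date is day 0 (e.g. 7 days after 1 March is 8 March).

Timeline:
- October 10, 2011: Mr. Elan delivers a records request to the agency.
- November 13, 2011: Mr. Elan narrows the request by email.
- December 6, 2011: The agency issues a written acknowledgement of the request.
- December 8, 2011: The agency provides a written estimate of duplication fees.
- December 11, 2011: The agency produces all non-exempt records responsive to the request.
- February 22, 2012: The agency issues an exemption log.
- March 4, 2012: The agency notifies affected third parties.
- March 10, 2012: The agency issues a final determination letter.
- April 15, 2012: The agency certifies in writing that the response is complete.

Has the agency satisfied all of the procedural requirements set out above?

Step 1: 60 days after October 10, 2011 (when the request is received) is December 9, 2011; done December 6, 2011 — timely.
Step 2: 21 days after December 6, 2011 (when the acknowledgement is issued) is December 27, 2011; December 8, 2011 is within that limit.
Step 3: 45 days after December 8, 2011 (when the fee estimate is provided) is January 22, 2012; completed December 11, 2011, before the deadline.
Step 4: the window is 16–81 days after December 6, 2011 (when the acknowledgement is issued), so December 22, 2011 through February 25, 2012; done February 22, 2012 — within the window.
Step 5: the earliest permitted date is 10 days after February 22, 2012 (when the exemption log is issued), i.e. March 3, 2012; March 4, 2012 is on or after that date.
Step 6: 134 days after December 8, 2011 (when the fee estimate is provided) is April 20, 2012; completed March 10, 2012, before the deadline.
Step 7: the window is 16–46 days after March 25, 2012 (end of the 15-day objection period, which began when the final determination letter is issued on March 10, 2012), so April 10, 2012 through May 10, 2012; done April 15, 2012 — within the window.

Yes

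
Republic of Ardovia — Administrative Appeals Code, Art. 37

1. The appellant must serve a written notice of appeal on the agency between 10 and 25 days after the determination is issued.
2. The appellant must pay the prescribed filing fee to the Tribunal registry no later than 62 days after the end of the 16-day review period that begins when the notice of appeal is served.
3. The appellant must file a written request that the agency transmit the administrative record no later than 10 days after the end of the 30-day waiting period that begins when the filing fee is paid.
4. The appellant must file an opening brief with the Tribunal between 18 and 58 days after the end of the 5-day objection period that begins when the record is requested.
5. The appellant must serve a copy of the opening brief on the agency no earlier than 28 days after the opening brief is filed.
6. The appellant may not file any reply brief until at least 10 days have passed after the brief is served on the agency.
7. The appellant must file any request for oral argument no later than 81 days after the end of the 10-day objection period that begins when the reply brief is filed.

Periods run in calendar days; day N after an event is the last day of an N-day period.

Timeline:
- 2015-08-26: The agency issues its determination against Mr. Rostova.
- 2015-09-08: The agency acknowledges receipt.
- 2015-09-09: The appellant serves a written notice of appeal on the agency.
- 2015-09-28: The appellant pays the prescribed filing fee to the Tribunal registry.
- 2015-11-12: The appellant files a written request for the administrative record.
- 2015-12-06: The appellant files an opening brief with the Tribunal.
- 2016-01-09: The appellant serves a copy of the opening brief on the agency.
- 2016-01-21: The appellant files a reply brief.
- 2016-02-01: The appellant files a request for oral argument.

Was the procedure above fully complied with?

No

Step 1 — 10 and 25 days from 2015-08-26 (when the determination is issued) are 2015-09-05 and 2015-09-20 respectively; done 2015-09-09 — within the window.
Step 2 — counting 62 days from 2015-09-25 (end of the 16-day review period, which began when the notice of appeal is served on 2015-09-09) gives a deadline of 2015-11-26; completed 2015-09-28, before the deadline.
Step 3 — counting 10 days from 2015-10-28 (end of the 30-day waiting period, which began when the filing fee is paid on 2015-09-28) gives a deadline of 2015-11-07; done 2015-11-12 — 5 days late.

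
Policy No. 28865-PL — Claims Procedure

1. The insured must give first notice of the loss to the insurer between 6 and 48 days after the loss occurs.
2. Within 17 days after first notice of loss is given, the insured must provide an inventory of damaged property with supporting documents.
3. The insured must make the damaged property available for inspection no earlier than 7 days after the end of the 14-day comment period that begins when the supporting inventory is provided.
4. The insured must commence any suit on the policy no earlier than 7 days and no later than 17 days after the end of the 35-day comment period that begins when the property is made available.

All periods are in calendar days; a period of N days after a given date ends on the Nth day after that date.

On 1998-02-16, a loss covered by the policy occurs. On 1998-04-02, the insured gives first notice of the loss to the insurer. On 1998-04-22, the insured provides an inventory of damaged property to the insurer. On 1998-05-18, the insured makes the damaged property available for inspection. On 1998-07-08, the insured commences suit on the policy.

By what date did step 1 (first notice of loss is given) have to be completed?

Step 1 runs from 1998-02-16, when the loss occurs. The window is 6–48 days after 1998-02-16; it closes on 1998-04-05.

1998-04-05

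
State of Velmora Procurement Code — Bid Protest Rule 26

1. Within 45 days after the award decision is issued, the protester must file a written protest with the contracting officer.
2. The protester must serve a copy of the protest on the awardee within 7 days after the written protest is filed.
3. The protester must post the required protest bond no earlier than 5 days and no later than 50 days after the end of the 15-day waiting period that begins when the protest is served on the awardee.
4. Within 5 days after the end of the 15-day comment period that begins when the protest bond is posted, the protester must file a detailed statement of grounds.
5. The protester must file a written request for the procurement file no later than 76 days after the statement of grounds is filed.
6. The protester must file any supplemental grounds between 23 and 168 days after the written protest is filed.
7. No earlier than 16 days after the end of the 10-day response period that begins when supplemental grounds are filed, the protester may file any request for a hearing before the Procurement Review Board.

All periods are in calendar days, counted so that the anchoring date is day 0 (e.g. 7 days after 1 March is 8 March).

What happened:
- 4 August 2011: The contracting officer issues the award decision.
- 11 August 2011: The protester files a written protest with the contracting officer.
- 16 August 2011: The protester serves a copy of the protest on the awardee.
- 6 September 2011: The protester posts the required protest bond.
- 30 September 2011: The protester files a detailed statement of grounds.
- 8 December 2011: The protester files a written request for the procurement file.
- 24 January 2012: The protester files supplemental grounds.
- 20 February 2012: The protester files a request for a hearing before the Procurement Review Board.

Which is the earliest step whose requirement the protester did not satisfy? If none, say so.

Step 4

Step 1 — counting 45 days from 4 August 2011 (when the award decision is issued) gives a deadline of 18 September 2011; completed 11 August 2011, before the deadline.
Step 2 — counting 7 days from 11 August 2011 (when the written protest is filed) gives a deadline of 18 August 2011; 16 August 2011 is within that limit.
Step 3 — 5 and 50 days from 31 August 2011 (end of the 15-day waiting period, which began when the protest is served on the awardee on 16 August 2011) are 5 September 2011 and 20 October 2011 respectively; 6 September 2011 falls inside that range.
Step 4 — counting 5 days from 21 September 2011 (end of the 15-day comment period, which began when the protest bond is posted on 6 September 2011) gives a deadline of 26 September 2011; 30 September 2011 misses that deadline by 4 days.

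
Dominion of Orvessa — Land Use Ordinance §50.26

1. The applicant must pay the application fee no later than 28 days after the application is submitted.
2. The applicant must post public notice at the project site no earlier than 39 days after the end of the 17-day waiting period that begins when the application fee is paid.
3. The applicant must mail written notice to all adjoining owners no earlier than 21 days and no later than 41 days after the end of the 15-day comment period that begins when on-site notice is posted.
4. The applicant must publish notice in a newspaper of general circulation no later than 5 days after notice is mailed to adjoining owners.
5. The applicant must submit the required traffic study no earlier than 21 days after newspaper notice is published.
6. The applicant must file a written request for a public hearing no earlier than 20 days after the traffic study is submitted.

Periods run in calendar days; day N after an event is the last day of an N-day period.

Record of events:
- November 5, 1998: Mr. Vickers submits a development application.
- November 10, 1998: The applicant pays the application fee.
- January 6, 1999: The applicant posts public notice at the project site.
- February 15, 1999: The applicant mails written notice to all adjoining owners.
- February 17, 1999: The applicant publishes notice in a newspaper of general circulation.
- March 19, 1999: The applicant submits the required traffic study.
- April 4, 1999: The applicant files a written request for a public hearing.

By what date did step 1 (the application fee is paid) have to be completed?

December 3, 1998

Step 1 runs from November 5, 1998, when the application is submitted. 28 days after November 5, 1998 is December 3, 1998.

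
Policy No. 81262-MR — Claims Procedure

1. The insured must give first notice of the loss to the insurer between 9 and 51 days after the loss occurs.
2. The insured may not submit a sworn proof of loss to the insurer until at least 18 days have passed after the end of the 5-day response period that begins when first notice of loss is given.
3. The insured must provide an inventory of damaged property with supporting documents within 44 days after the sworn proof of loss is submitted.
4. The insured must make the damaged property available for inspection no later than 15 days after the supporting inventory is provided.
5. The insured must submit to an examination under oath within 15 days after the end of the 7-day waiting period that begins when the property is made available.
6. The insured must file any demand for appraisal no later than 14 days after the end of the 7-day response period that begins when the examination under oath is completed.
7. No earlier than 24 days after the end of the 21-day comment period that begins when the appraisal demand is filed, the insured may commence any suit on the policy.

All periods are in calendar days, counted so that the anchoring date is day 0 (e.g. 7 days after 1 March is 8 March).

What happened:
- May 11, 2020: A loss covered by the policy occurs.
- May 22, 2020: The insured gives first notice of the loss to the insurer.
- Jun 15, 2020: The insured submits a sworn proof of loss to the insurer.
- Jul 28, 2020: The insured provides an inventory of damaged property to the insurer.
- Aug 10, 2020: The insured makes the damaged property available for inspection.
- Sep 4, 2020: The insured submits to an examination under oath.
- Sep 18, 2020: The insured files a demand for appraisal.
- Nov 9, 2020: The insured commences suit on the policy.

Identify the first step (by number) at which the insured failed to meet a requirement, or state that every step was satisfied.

Step 1: the window is 9–51 days after May 11, 2020 (when the loss occurs), so May 20, 2020 through Jul 1, 2020; May 22, 2020 falls inside that range.
Step 2: the earliest permitted date is 18 days after May 27, 2020 (end of the 5-day response period, which began when first notice of loss is given on May 22, 2020), i.e. Jun 14, 2020; done Jun 15, 2020, after the minimum wait.
Step 3: 44 days after Jun 15, 2020 (when the sworn proof of loss is submitted) is Jul 29, 2020; Jul 28, 2020 is within that limit.
Step 4: 15 days after Jul 28, 2020 (when the supporting inventory is provided) is Aug 12, 2020; Aug 10, 2020 is within that limit.
Step 5: 15 days after Aug 17, 2020 (end of the 7-day waiting period, which began when the property is made available on Aug 10, 2020) is Sep 1, 2020; not done until Sep 4, 2020, 3 days after the deadline.
Later steps need not be reached.

Step 5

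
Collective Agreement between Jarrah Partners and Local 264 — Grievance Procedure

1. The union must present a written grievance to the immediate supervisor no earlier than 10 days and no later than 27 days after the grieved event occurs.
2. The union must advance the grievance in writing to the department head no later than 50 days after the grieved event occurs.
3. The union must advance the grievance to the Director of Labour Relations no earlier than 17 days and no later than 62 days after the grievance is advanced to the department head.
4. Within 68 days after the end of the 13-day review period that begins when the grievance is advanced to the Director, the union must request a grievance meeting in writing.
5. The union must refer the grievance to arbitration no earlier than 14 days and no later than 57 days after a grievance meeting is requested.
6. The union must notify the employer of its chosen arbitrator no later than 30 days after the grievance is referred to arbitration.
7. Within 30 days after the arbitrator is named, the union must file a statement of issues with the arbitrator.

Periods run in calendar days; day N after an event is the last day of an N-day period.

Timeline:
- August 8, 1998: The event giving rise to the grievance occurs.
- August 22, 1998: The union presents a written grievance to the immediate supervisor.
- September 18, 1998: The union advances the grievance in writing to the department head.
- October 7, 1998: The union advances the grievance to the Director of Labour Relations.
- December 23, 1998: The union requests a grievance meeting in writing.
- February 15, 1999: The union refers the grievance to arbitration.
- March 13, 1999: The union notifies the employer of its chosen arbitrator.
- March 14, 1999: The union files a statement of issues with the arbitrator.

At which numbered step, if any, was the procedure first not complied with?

Step 1: the window is 10–27 days after August 8, 1998 (when the grieved event occurs), so August 18, 1998 through September 4, 1998; done August 22, 1998, which is between those dates.
Step 2: 50 days after August 8, 1998 (when the grieved event occurs) is September 27, 1998; completed September 18, 1998, before the deadline.
Step 3: the window is 17–62 days after September 18, 1998 (when the grievance is advanced to the department head), so October 5, 1998 through November 19, 1998; done October 7, 1998, which is between those dates.
Step 4: 68 days after October 20, 1998 (end of the 13-day review period, which began when the grievance is advanced to the Director on October 7, 1998) is December 27, 1998; done December 23, 1998 — timely.
Step 5: the window is 14–57 days after December 23, 1998 (when a grievance meeting is requested), so January 6, 1999 through February 18, 1999; February 15, 1999 falls inside that range.
Step 6: 30 days after February 15, 1999 (when the grievance is referred to arbitration) is March 17, 1999; done March 13, 1999 — timely.
Step 7: 30 days after March 13, 1999 (when the arbitrator is named) is April 12, 1999; completed March 14, 1999, before the deadline.

None — every step was satisfied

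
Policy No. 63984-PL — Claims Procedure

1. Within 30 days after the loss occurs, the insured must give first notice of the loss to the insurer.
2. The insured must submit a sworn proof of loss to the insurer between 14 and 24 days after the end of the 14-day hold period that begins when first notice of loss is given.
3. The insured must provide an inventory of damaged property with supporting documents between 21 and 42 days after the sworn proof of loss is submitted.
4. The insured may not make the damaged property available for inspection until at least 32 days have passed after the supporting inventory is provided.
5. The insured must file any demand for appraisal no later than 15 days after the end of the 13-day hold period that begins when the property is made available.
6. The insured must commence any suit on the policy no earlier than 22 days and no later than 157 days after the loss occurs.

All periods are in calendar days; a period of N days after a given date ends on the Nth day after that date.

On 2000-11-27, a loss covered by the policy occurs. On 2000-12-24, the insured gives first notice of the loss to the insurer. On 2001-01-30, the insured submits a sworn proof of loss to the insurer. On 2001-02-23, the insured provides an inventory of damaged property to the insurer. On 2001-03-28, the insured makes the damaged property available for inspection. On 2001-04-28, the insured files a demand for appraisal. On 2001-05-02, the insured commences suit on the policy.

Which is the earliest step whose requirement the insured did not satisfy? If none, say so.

Step 5

Step 1 — counting 30 days from 2000-11-27 (when the loss occurs) gives a deadline of 2000-12-27; done 2000-12-24 — timely.
Step 2 — 14 and 24 days from 2001-01-07 (end of the 14-day hold period, which began when first notice of loss is given on 2000-12-24) are 2001-01-21 and 2001-01-31 respectively; done 2001-01-30, which is between those dates.
Step 3 — 21 and 42 days from 2001-01-30 (when the sworn proof of loss is submitted) are 2001-02-20 and 2001-03-13 respectively; 2001-02-23 falls inside that range.
Step 4 — must wait 32 days from 2001-02-23 (when the supporting inventory is provided), so not before 2001-03-27; done 2001-03-28 — permitted.
Step 5 — counting 15 days from 2001-04-10 (end of the 13-day hold period, which began when the property is made available on 2001-03-28) gives a deadline of 2001-04-25; not done until 2001-04-28, 3 days after the deadline.
The procedure was therefore not followed at step 5.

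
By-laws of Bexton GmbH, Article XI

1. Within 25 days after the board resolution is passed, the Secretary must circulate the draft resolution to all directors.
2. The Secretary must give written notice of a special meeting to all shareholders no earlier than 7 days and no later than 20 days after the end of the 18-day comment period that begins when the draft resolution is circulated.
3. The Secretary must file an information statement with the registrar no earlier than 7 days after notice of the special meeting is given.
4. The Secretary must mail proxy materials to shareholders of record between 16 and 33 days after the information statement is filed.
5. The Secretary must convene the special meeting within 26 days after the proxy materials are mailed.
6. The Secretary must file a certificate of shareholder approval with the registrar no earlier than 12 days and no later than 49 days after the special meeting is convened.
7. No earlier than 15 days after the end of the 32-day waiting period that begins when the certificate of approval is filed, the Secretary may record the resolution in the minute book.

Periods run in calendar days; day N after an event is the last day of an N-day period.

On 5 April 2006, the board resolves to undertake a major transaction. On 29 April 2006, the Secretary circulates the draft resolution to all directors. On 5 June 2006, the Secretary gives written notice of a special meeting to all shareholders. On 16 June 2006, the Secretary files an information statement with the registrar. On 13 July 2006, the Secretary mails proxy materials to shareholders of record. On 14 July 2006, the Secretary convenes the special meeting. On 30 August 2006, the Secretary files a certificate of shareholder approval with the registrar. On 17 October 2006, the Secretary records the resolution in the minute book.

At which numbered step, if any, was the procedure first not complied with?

None — every step was satisfied

Step 1: 25 days after 5 April 2006 (when the board resolution is passed) is 30 April 2006; 29 April 2006 is within that limit.
Step 2: the window is 7–20 days after 17 May 2006 (end of the 18-day comment period, which began when the draft resolution is circulated on 29 April 2006), so 24 May 2006 through 6 June 2006; done 5 June 2006 — within the window.
Step 3: the earliest permitted date is 7 days after 5 June 2006 (when notice of the special meeting is given), i.e. 12 June 2006; 16 June 2006 is on or after that date.
Step 4: the window is 16–33 days after 16 June 2006 (when the information statement is filed), so 2 July 2006 through 19 July 2006; done 13 July 2006 — within the window.
Step 5: 26 days after 13 July 2006 (when the proxy materials are mailed) is 8 August 2006; completed 14 July 2006, before the deadline.
Step 6: the window is 12–49 days after 14 July 2006 (when the special meeting is convened), so 26 July 2006 through 1 September 2006; done 30 August 2006, which is between those dates.
Step 7: the earliest permitted date is 15 days after 1 October 2006 (end of the 32-day waiting period, which began when the certificate of approval is filed on 30 August 2006), i.e. 16 October 2006; done 17 October 2006, after the minimum wait.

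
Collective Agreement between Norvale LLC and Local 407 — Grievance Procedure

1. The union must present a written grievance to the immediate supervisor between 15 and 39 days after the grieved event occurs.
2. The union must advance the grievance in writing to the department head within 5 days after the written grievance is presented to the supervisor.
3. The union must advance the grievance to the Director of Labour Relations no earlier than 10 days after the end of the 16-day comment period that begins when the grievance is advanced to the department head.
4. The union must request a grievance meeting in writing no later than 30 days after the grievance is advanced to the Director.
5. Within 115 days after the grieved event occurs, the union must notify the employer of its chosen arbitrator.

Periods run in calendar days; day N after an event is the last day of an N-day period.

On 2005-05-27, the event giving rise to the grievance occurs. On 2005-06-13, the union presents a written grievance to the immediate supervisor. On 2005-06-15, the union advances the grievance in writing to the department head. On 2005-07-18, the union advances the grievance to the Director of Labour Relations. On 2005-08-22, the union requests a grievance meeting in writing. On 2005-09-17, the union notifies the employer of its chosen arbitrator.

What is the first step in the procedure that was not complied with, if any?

Step 4

(1) the permitted window runs from 2005-05-27 + 15 = 2005-06-11 to 2005-05-27 + 39 = 2005-07-05; done 2005-06-13 — within the window.
(2) due by 2005-06-13 + 5 days = 2005-06-18; done 2005-06-15 — timely.
(3) permitted from 2005-07-01 + 10 days = 2005-07-11 onward; done 2005-07-18, after the minimum wait.
(4) due by 2005-07-18 + 30 days = 2005-08-17; done 2005-08-22 — 5 days late.
That is the first point of non-compliance.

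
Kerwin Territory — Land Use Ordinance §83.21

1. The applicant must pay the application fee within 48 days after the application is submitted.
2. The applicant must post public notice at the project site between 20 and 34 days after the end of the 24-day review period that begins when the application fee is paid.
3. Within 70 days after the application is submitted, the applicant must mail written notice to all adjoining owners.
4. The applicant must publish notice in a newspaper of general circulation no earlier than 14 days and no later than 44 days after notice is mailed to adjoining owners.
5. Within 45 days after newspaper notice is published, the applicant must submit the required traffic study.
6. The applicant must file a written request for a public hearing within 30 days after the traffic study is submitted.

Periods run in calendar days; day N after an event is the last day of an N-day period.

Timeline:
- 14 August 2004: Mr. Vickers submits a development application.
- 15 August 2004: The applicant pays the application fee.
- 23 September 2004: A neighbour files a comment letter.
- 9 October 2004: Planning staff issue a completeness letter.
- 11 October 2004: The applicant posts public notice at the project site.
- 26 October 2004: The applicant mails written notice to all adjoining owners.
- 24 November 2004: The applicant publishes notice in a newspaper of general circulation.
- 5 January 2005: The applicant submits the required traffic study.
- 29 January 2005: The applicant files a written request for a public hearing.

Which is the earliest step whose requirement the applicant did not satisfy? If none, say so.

Step 1: 48 days after 14 August 2004 (when the application is submitted) is 1 October 2004; completed 15 August 2004, before the deadline.
Step 2: the window is 20–34 days after 8 September 2004 (end of the 24-day review period, which began when the application fee is paid on 15 August 2004), so 28 September 2004 through 12 October 2004; done 11 October 2004 — within the window.
Step 3: 70 days after 14 August 2004 (when the application is submitted) is 23 October 2004; 26 October 2004 misses that deadline by 3 days.
Later steps need not be reached.

Step 3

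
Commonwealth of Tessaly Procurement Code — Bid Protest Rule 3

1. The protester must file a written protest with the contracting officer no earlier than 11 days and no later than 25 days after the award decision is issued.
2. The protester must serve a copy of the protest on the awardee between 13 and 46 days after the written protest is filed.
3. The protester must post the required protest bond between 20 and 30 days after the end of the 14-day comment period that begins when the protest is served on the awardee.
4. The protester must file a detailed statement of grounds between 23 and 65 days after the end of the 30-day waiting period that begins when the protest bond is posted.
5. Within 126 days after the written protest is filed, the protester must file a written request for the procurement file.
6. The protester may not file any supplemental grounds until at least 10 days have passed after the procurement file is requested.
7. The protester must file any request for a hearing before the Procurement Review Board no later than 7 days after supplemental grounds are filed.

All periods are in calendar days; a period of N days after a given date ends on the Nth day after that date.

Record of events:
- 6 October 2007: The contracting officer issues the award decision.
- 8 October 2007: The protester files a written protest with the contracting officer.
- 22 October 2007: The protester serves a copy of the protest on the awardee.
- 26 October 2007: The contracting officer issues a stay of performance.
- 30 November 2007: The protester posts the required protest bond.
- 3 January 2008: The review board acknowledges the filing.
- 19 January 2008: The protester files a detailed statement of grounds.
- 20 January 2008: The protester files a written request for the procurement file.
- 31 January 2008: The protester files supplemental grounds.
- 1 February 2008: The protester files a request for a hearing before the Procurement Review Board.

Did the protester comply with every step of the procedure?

No

Step 1 — 11 and 25 days from 6 October 2007 (when the award decision is issued) are 17 October 2007 and 31 October 2007 respectively; done 8 October 2007 — 9 days before the window opened.
Later steps need not be reached.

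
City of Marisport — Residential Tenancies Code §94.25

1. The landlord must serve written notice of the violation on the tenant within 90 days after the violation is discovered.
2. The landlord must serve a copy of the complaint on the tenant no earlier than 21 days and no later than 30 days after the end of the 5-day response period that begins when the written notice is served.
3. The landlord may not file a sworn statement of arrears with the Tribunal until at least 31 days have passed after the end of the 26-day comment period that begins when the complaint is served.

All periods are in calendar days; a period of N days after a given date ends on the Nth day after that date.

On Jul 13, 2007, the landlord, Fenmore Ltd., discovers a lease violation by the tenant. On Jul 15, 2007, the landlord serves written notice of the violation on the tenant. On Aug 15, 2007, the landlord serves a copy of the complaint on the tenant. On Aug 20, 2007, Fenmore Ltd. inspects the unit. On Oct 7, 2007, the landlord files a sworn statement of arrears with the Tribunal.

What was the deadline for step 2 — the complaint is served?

The written notice is served on Jul 15, 2007; the 5-day response period therefore ends Jul 20, 2007, and step 2 runs from that date. The window is 21–30 days after Jul 20, 2007; it closes on Aug 19, 2007.

Aug 19, 2007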